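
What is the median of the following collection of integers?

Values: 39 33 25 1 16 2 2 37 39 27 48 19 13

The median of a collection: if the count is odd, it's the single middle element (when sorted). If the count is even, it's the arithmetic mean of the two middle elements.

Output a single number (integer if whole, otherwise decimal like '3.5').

Answer: 25

Derivation:
Step 1: insert 39 -> lo=[39] (size 1, max 39) hi=[] (size 0) -> median=39
Step 2: insert 33 -> lo=[33] (size 1, max 33) hi=[39] (size 1, min 39) -> median=36
Step 3: insert 25 -> lo=[25, 33] (size 2, max 33) hi=[39] (size 1, min 39) -> median=33
Step 4: insert 1 -> lo=[1, 25] (size 2, max 25) hi=[33, 39] (size 2, min 33) -> median=29
Step 5: insert 16 -> lo=[1, 16, 25] (size 3, max 25) hi=[33, 39] (size 2, min 33) -> median=25
Step 6: insert 2 -> lo=[1, 2, 16] (size 3, max 16) hi=[25, 33, 39] (size 3, min 25) -> median=20.5
Step 7: insert 2 -> lo=[1, 2, 2, 16] (size 4, max 16) hi=[25, 33, 39] (size 3, min 25) -> median=16
Step 8: insert 37 -> lo=[1, 2, 2, 16] (size 4, max 16) hi=[25, 33, 37, 39] (size 4, min 25) -> median=20.5
Step 9: insert 39 -> lo=[1, 2, 2, 16, 25] (size 5, max 25) hi=[33, 37, 39, 39] (size 4, min 33) -> median=25
Step 10: insert 27 -> lo=[1, 2, 2, 16, 25] (size 5, max 25) hi=[27, 33, 37, 39, 39] (size 5, min 27) -> median=26
Step 11: insert 48 -> lo=[1, 2, 2, 16, 25, 27] (size 6, max 27) hi=[33, 37, 39, 39, 48] (size 5, min 33) -> median=27
Step 12: insert 19 -> lo=[1, 2, 2, 16, 19, 25] (size 6, max 25) hi=[27, 33, 37, 39, 39, 48] (size 6, min 27) -> median=26
Step 13: insert 13 -> lo=[1, 2, 2, 13, 16, 19, 25] (size 7, max 25) hi=[27, 33, 37, 39, 39, 48] (size 6, min 27) -> median=25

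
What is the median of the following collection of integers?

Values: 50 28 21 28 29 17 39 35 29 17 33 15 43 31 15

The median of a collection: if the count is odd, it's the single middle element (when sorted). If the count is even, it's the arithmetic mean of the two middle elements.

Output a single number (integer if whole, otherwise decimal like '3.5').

Step 1: insert 50 -> lo=[50] (size 1, max 50) hi=[] (size 0) -> median=50
Step 2: insert 28 -> lo=[28] (size 1, max 28) hi=[50] (size 1, min 50) -> median=39
Step 3: insert 21 -> lo=[21, 28] (size 2, max 28) hi=[50] (size 1, min 50) -> median=28
Step 4: insert 28 -> lo=[21, 28] (size 2, max 28) hi=[28, 50] (size 2, min 28) -> median=28
Step 5: insert 29 -> lo=[21, 28, 28] (size 3, max 28) hi=[29, 50] (size 2, min 29) -> median=28
Step 6: insert 17 -> lo=[17, 21, 28] (size 3, max 28) hi=[28, 29, 50] (size 3, min 28) -> median=28
Step 7: insert 39 -> lo=[17, 21, 28, 28] (size 4, max 28) hi=[29, 39, 50] (size 3, min 29) -> median=28
Step 8: insert 35 -> lo=[17, 21, 28, 28] (size 4, max 28) hi=[29, 35, 39, 50] (size 4, min 29) -> median=28.5
Step 9: insert 29 -> lo=[17, 21, 28, 28, 29] (size 5, max 29) hi=[29, 35, 39, 50] (size 4, min 29) -> median=29
Step 10: insert 17 -> lo=[17, 17, 21, 28, 28] (size 5, max 28) hi=[29, 29, 35, 39, 50] (size 5, min 29) -> median=28.5
Step 11: insert 33 -> lo=[17, 17, 21, 28, 28, 29] (size 6, max 29) hi=[29, 33, 35, 39, 50] (size 5, min 29) -> median=29
Step 12: insert 15 -> lo=[15, 17, 17, 21, 28, 28] (size 6, max 28) hi=[29, 29, 33, 35, 39, 50] (size 6, min 29) -> median=28.5
Step 13: insert 43 -> lo=[15, 17, 17, 21, 28, 28, 29] (size 7, max 29) hi=[29, 33, 35, 39, 43, 50] (size 6, min 29) -> median=29
Step 14: insert 31 -> lo=[15, 17, 17, 21, 28, 28, 29] (size 7, max 29) hi=[29, 31, 33, 35, 39, 43, 50] (size 7, min 29) -> median=29
Step 15: insert 15 -> lo=[15, 15, 17, 17, 21, 28, 28, 29] (size 8, max 29) hi=[29, 31, 33, 35, 39, 43, 50] (size 7, min 29) -> median=29

Answer: 29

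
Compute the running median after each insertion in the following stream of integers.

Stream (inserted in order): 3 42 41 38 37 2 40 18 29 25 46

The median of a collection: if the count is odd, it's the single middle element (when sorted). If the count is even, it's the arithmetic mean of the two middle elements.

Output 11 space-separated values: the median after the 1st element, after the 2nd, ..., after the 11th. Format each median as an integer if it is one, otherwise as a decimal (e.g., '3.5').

Step 1: insert 3 -> lo=[3] (size 1, max 3) hi=[] (size 0) -> median=3
Step 2: insert 42 -> lo=[3] (size 1, max 3) hi=[42] (size 1, min 42) -> median=22.5
Step 3: insert 41 -> lo=[3, 41] (size 2, max 41) hi=[42] (size 1, min 42) -> median=41
Step 4: insert 38 -> lo=[3, 38] (size 2, max 38) hi=[41, 42] (size 2, min 41) -> median=39.5
Step 5: insert 37 -> lo=[3, 37, 38] (size 3, max 38) hi=[41, 42] (size 2, min 41) -> median=38
Step 6: insert 2 -> lo=[2, 3, 37] (size 3, max 37) hi=[38, 41, 42] (size 3, min 38) -> median=37.5
Step 7: insert 40 -> lo=[2, 3, 37, 38] (size 4, max 38) hi=[40, 41, 42] (size 3, min 40) -> median=38
Step 8: insert 18 -> lo=[2, 3, 18, 37] (size 4, max 37) hi=[38, 40, 41, 42] (size 4, min 38) -> median=37.5
Step 9: insert 29 -> lo=[2, 3, 18, 29, 37] (size 5, max 37) hi=[38, 40, 41, 42] (size 4, min 38) -> median=37
Step 10: insert 25 -> lo=[2, 3, 18, 25, 29] (size 5, max 29) hi=[37, 38, 40, 41, 42] (size 5, min 37) -> median=33
Step 11: insert 46 -> lo=[2, 3, 18, 25, 29, 37] (size 6, max 37) hi=[38, 40, 41, 42, 46] (size 5, min 38) -> median=37

Answer: 3 22.5 41 39.5 38 37.5 38 37.5 37 33 37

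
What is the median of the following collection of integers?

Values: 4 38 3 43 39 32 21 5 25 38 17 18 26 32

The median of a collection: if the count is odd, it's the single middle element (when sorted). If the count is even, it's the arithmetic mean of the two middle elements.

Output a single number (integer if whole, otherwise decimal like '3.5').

Step 1: insert 4 -> lo=[4] (size 1, max 4) hi=[] (size 0) -> median=4
Step 2: insert 38 -> lo=[4] (size 1, max 4) hi=[38] (size 1, min 38) -> median=21
Step 3: insert 3 -> lo=[3, 4] (size 2, max 4) hi=[38] (size 1, min 38) -> median=4
Step 4: insert 43 -> lo=[3, 4] (size 2, max 4) hi=[38, 43] (size 2, min 38) -> median=21
Step 5: insert 39 -> lo=[3, 4, 38] (size 3, max 38) hi=[39, 43] (size 2, min 39) -> median=38
Step 6: insert 32 -> lo=[3, 4, 32] (size 3, max 32) hi=[38, 39, 43] (size 3, min 38) -> median=35
Step 7: insert 21 -> lo=[3, 4, 21, 32] (size 4, max 32) hi=[38, 39, 43] (size 3, min 38) -> median=32
Step 8: insert 5 -> lo=[3, 4, 5, 21] (size 4, max 21) hi=[32, 38, 39, 43] (size 4, min 32) -> median=26.5
Step 9: insert 25 -> lo=[3, 4, 5, 21, 25] (size 5, max 25) hi=[32, 38, 39, 43] (size 4, min 32) -> median=25
Step 10: insert 38 -> lo=[3, 4, 5, 21, 25] (size 5, max 25) hi=[32, 38, 38, 39, 43] (size 5, min 32) -> median=28.5
Step 11: insert 17 -> lo=[3, 4, 5, 17, 21, 25] (size 6, max 25) hi=[32, 38, 38, 39, 43] (size 5, min 32) -> median=25
Step 12: insert 18 -> lo=[3, 4, 5, 17, 18, 21] (size 6, max 21) hi=[25, 32, 38, 38, 39, 43] (size 6, min 25) -> median=23
Step 13: insert 26 -> lo=[3, 4, 5, 17, 18, 21, 25] (size 7, max 25) hi=[26, 32, 38, 38, 39, 43] (size 6, min 26) -> median=25
Step 14: insert 32 -> lo=[3, 4, 5, 17, 18, 21, 25] (size 7, max 25) hi=[26, 32, 32, 38, 38, 39, 43] (size 7, min 26) -> median=25.5

Answer: 25.5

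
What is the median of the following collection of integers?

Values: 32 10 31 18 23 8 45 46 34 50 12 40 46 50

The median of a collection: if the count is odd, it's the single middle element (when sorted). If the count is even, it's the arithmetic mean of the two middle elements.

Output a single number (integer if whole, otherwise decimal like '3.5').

Answer: 33

Derivation:
Step 1: insert 32 -> lo=[32] (size 1, max 32) hi=[] (size 0) -> median=32
Step 2: insert 10 -> lo=[10] (size 1, max 10) hi=[32] (size 1, min 32) -> median=21
Step 3: insert 31 -> lo=[10, 31] (size 2, max 31) hi=[32] (size 1, min 32) -> median=31
Step 4: insert 18 -> lo=[10, 18] (size 2, max 18) hi=[31, 32] (size 2, min 31) -> median=24.5
Step 5: insert 23 -> lo=[10, 18, 23] (size 3, max 23) hi=[31, 32] (size 2, min 31) -> median=23
Step 6: insert 8 -> lo=[8, 10, 18] (size 3, max 18) hi=[23, 31, 32] (size 3, min 23) -> median=20.5
Step 7: insert 45 -> lo=[8, 10, 18, 23] (size 4, max 23) hi=[31, 32, 45] (size 3, min 31) -> median=23
Step 8: insert 46 -> lo=[8, 10, 18, 23] (size 4, max 23) hi=[31, 32, 45, 46] (size 4, min 31) -> median=27
Step 9: insert 34 -> lo=[8, 10, 18, 23, 31] (size 5, max 31) hi=[32, 34, 45, 46] (size 4, min 32) -> median=31
Step 10: insert 50 -> lo=[8, 10, 18, 23, 31] (size 5, max 31) hi=[32, 34, 45, 46, 50] (size 5, min 32) -> median=31.5
Step 11: insert 12 -> lo=[8, 10, 12, 18, 23, 31] (size 6, max 31) hi=[32, 34, 45, 46, 50] (size 5, min 32) -> median=31
Step 12: insert 40 -> lo=[8, 10, 12, 18, 23, 31] (size 6, max 31) hi=[32, 34, 40, 45, 46, 50] (size 6, min 32) -> median=31.5
Step 13: insert 46 -> lo=[8, 10, 12, 18, 23, 31, 32] (size 7, max 32) hi=[34, 40, 45, 46, 46, 50] (size 6, min 34) -> median=32
Step 14: insert 50 -> lo=[8, 10, 12, 18, 23, 31, 32] (size 7, max 32) hi=[34, 40, 45, 46, 46, 50, 50] (size 7, min 34) -> median=33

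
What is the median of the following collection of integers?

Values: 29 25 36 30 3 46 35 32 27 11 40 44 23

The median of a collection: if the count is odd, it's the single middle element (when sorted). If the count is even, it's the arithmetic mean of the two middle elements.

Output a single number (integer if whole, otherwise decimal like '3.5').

Answer: 30

Derivation:
Step 1: insert 29 -> lo=[29] (size 1, max 29) hi=[] (size 0) -> median=29
Step 2: insert 25 -> lo=[25] (size 1, max 25) hi=[29] (size 1, min 29) -> median=27
Step 3: insert 36 -> lo=[25, 29] (size 2, max 29) hi=[36] (size 1, min 36) -> median=29
Step 4: insert 30 -> lo=[25, 29] (size 2, max 29) hi=[30, 36] (size 2, min 30) -> median=29.5
Step 5: insert 3 -> lo=[3, 25, 29] (size 3, max 29) hi=[30, 36] (size 2, min 30) -> median=29
Step 6: insert 46 -> lo=[3, 25, 29] (size 3, max 29) hi=[30, 36, 46] (size 3, min 30) -> median=29.5
Step 7: insert 35 -> lo=[3, 25, 29, 30] (size 4, max 30) hi=[35, 36, 46] (size 3, min 35) -> median=30
Step 8: insert 32 -> lo=[3, 25, 29, 30] (size 4, max 30) hi=[32, 35, 36, 46] (size 4, min 32) -> median=31
Step 9: insert 27 -> lo=[3, 25, 27, 29, 30] (size 5, max 30) hi=[32, 35, 36, 46] (size 4, min 32) -> median=30
Step 10: insert 11 -> lo=[3, 11, 25, 27, 29] (size 5, max 29) hi=[30, 32, 35, 36, 46] (size 5, min 30) -> median=29.5
Step 11: insert 40 -> lo=[3, 11, 25, 27, 29, 30] (size 6, max 30) hi=[32, 35, 36, 40, 46] (size 5, min 32) -> median=30
Step 12: insert 44 -> lo=[3, 11, 25, 27, 29, 30] (size 6, max 30) hi=[32, 35, 36, 40, 44, 46] (size 6, min 32) -> median=31
Step 13: insert 23 -> lo=[3, 11, 23, 25, 27, 29, 30] (size 7, max 30) hi=[32, 35, 36, 40, 44, 46] (size 6, min 32) -> median=30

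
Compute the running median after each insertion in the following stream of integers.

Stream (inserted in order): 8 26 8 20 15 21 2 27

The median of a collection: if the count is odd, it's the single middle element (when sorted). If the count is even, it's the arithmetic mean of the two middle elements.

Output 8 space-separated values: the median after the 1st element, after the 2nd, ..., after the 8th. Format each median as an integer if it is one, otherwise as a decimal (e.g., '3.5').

Answer: 8 17 8 14 15 17.5 15 17.5

Derivation:
Step 1: insert 8 -> lo=[8] (size 1, max 8) hi=[] (size 0) -> median=8
Step 2: insert 26 -> lo=[8] (size 1, max 8) hi=[26] (size 1, min 26) -> median=17
Step 3: insert 8 -> lo=[8, 8] (size 2, max 8) hi=[26] (size 1, min 26) -> median=8
Step 4: insert 20 -> lo=[8, 8] (size 2, max 8) hi=[20, 26] (size 2, min 20) -> median=14
Step 5: insert 15 -> lo=[8, 8, 15] (size 3, max 15) hi=[20, 26] (size 2, min 20) -> median=15
Step 6: insert 21 -> lo=[8, 8, 15] (size 3, max 15) hi=[20, 21, 26] (size 3, min 20) -> median=17.5
Step 7: insert 2 -> lo=[2, 8, 8, 15] (size 4, max 15) hi=[20, 21, 26] (size 3, min 20) -> median=15
Step 8: insert 27 -> lo=[2, 8, 8, 15] (size 4, max 15) hi=[20, 21, 26, 27] (size 4, min 20) -> median=17.5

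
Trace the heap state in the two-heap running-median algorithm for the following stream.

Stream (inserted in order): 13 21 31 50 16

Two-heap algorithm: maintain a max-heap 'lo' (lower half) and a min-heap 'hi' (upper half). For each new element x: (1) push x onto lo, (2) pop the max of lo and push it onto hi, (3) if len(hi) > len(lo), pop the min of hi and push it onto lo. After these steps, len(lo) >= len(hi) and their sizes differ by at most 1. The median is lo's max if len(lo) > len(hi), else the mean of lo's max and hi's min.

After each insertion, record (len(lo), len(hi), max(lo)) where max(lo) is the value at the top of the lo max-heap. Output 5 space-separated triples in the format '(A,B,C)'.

Answer: (1,0,13) (1,1,13) (2,1,21) (2,2,21) (3,2,21)

Derivation:
Step 1: insert 13 -> lo=[13] hi=[] -> (len(lo)=1, len(hi)=0, max(lo)=13)
Step 2: insert 21 -> lo=[13] hi=[21] -> (len(lo)=1, len(hi)=1, max(lo)=13)
Step 3: insert 31 -> lo=[13, 21] hi=[31] -> (len(lo)=2, len(hi)=1, max(lo)=21)
Step 4: insert 50 -> lo=[13, 21] hi=[31, 50] -> (len(lo)=2, len(hi)=2, max(lo)=21)
Step 5: insert 16 -> lo=[13, 16, 21] hi=[31, 50] -> (len(lo)=3, len(hi)=2, max(lo)=21)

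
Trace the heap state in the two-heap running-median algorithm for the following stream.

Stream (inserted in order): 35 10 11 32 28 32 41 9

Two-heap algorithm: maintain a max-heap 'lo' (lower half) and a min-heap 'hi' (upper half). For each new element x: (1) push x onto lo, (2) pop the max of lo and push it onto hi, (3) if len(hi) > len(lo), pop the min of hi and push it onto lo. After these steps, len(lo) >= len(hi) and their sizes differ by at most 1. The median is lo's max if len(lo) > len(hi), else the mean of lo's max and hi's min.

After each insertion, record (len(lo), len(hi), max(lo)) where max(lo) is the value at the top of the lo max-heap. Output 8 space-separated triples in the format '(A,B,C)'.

Step 1: insert 35 -> lo=[35] hi=[] -> (len(lo)=1, len(hi)=0, max(lo)=35)
Step 2: insert 10 -> lo=[10] hi=[35] -> (len(lo)=1, len(hi)=1, max(lo)=10)
Step 3: insert 11 -> lo=[10, 11] hi=[35] -> (len(lo)=2, len(hi)=1, max(lo)=11)
Step 4: insert 32 -> lo=[10, 11] hi=[32, 35] -> (len(lo)=2, len(hi)=2, max(lo)=11)
Step 5: insert 28 -> lo=[10, 11, 28] hi=[32, 35] -> (len(lo)=3, len(hi)=2, max(lo)=28)
Step 6: insert 32 -> lo=[10, 11, 28] hi=[32, 32, 35] -> (len(lo)=3, len(hi)=3, max(lo)=28)
Step 7: insert 41 -> lo=[10, 11, 28, 32] hi=[32, 35, 41] -> (len(lo)=4, len(hi)=3, max(lo)=32)
Step 8: insert 9 -> lo=[9, 10, 11, 28] hi=[32, 32, 35, 41] -> (len(lo)=4, len(hi)=4, max(lo)=28)

Answer: (1,0,35) (1,1,10) (2,1,11) (2,2,11) (3,2,28) (3,3,28) (4,3,32) (4,4,28)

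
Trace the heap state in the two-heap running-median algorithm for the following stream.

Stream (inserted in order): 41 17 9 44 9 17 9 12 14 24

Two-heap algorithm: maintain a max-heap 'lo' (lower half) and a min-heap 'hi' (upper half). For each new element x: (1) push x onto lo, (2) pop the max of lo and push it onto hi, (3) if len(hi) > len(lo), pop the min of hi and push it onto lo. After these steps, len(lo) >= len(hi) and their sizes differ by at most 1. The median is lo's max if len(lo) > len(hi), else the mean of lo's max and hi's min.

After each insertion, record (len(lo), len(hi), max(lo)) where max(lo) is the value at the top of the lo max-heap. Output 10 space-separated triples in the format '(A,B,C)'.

Answer: (1,0,41) (1,1,17) (2,1,17) (2,2,17) (3,2,17) (3,3,17) (4,3,17) (4,4,12) (5,4,14) (5,5,14)

Derivation:
Step 1: insert 41 -> lo=[41] hi=[] -> (len(lo)=1, len(hi)=0, max(lo)=41)
Step 2: insert 17 -> lo=[17] hi=[41] -> (len(lo)=1, len(hi)=1, max(lo)=17)
Step 3: insert 9 -> lo=[9, 17] hi=[41] -> (len(lo)=2, len(hi)=1, max(lo)=17)
Step 4: insert 44 -> lo=[9, 17] hi=[41, 44] -> (len(lo)=2, len(hi)=2, max(lo)=17)
Step 5: insert 9 -> lo=[9, 9, 17] hi=[41, 44] -> (len(lo)=3, len(hi)=2, max(lo)=17)
Step 6: insert 17 -> lo=[9, 9, 17] hi=[17, 41, 44] -> (len(lo)=3, len(hi)=3, max(lo)=17)
Step 7: insert 9 -> lo=[9, 9, 9, 17] hi=[17, 41, 44] -> (len(lo)=4, len(hi)=3, max(lo)=17)
Step 8: insert 12 -> lo=[9, 9, 9, 12] hi=[17, 17, 41, 44] -> (len(lo)=4, len(hi)=4, max(lo)=12)
Step 9: insert 14 -> lo=[9, 9, 9, 12, 14] hi=[17, 17, 41, 44] -> (len(lo)=5, len(hi)=4, max(lo)=14)
Step 10: insert 24 -> lo=[9, 9, 9, 12, 14] hi=[17, 17, 24, 41, 44] -> (len(lo)=5, len(hi)=5, max(lo)=14)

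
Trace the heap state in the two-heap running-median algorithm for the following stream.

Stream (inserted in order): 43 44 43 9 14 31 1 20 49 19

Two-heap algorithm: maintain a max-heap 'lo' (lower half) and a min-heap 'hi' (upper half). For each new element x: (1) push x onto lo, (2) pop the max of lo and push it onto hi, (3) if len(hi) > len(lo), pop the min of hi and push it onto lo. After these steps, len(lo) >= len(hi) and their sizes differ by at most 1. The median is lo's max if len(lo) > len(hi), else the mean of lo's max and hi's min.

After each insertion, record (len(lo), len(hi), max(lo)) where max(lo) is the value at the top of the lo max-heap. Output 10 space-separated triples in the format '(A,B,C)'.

Answer: (1,0,43) (1,1,43) (2,1,43) (2,2,43) (3,2,43) (3,3,31) (4,3,31) (4,4,20) (5,4,31) (5,5,20)

Derivation:
Step 1: insert 43 -> lo=[43] hi=[] -> (len(lo)=1, len(hi)=0, max(lo)=43)
Step 2: insert 44 -> lo=[43] hi=[44] -> (len(lo)=1, len(hi)=1, max(lo)=43)
Step 3: insert 43 -> lo=[43, 43] hi=[44] -> (len(lo)=2, len(hi)=1, max(lo)=43)
Step 4: insert 9 -> lo=[9, 43] hi=[43, 44] -> (len(lo)=2, len(hi)=2, max(lo)=43)
Step 5: insert 14 -> lo=[9, 14, 43] hi=[43, 44] -> (len(lo)=3, len(hi)=2, max(lo)=43)
Step 6: insert 31 -> lo=[9, 14, 31] hi=[43, 43, 44] -> (len(lo)=3, len(hi)=3, max(lo)=31)
Step 7: insert 1 -> lo=[1, 9, 14, 31] hi=[43, 43, 44] -> (len(lo)=4, len(hi)=3, max(lo)=31)
Step 8: insert 20 -> lo=[1, 9, 14, 20] hi=[31, 43, 43, 44] -> (len(lo)=4, len(hi)=4, max(lo)=20)
Step 9: insert 49 -> lo=[1, 9, 14, 20, 31] hi=[43, 43, 44, 49] -> (len(lo)=5, len(hi)=4, max(lo)=31)
Step 10: insert 19 -> lo=[1, 9, 14, 19, 20] hi=[31, 43, 43, 44, 49] -> (len(lo)=5, len(hi)=5, max(lo)=20)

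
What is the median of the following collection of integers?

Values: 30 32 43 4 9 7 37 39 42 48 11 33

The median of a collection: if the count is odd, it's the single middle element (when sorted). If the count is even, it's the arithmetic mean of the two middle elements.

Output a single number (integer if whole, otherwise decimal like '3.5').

Answer: 32.5

Derivation:
Step 1: insert 30 -> lo=[30] (size 1, max 30) hi=[] (size 0) -> median=30
Step 2: insert 32 -> lo=[30] (size 1, max 30) hi=[32] (size 1, min 32) -> median=31
Step 3: insert 43 -> lo=[30, 32] (size 2, max 32) hi=[43] (size 1, min 43) -> median=32
Step 4: insert 4 -> lo=[4, 30] (size 2, max 30) hi=[32, 43] (size 2, min 32) -> median=31
Step 5: insert 9 -> lo=[4, 9, 30] (size 3, max 30) hi=[32, 43] (size 2, min 32) -> median=30
Step 6: insert 7 -> lo=[4, 7, 9] (size 3, max 9) hi=[30, 32, 43] (size 3, min 30) -> median=19.5
Step 7: insert 37 -> lo=[4, 7, 9, 30] (size 4, max 30) hi=[32, 37, 43] (size 3, min 32) -> median=30
Step 8: insert 39 -> lo=[4, 7, 9, 30] (size 4, max 30) hi=[32, 37, 39, 43] (size 4, min 32) -> median=31
Step 9: insert 42 -> lo=[4, 7, 9, 30, 32] (size 5, max 32) hi=[37, 39, 42, 43] (size 4, min 37) -> median=32
Step 10: insert 48 -> lo=[4, 7, 9, 30, 32] (size 5, max 32) hi=[37, 39, 42, 43, 48] (size 5, min 37) -> median=34.5
Step 11: insert 11 -> lo=[4, 7, 9, 11, 30, 32] (size 6, max 32) hi=[37, 39, 42, 43, 48] (size 5, min 37) -> median=32
Step 12: insert 33 -> lo=[4, 7, 9, 11, 30, 32] (size 6, max 32) hi=[33, 37, 39, 42, 43, 48] (size 6, min 33) -> median=32.5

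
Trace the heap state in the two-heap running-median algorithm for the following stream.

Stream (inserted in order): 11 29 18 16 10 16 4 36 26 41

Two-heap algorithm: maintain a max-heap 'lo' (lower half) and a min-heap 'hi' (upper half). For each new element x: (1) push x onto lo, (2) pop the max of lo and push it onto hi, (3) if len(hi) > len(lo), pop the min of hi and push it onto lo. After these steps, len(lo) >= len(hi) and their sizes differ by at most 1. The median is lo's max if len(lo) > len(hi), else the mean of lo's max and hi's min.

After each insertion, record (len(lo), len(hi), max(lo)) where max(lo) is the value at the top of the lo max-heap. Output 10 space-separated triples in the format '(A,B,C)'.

Answer: (1,0,11) (1,1,11) (2,1,18) (2,2,16) (3,2,16) (3,3,16) (4,3,16) (4,4,16) (5,4,16) (5,5,16)

Derivation:
Step 1: insert 11 -> lo=[11] hi=[] -> (len(lo)=1, len(hi)=0, max(lo)=11)
Step 2: insert 29 -> lo=[11] hi=[29] -> (len(lo)=1, len(hi)=1, max(lo)=11)
Step 3: insert 18 -> lo=[11, 18] hi=[29] -> (len(lo)=2, len(hi)=1, max(lo)=18)
Step 4: insert 16 -> lo=[11, 16] hi=[18, 29] -> (len(lo)=2, len(hi)=2, max(lo)=16)
Step 5: insert 10 -> lo=[10, 11, 16] hi=[18, 29] -> (len(lo)=3, len(hi)=2, max(lo)=16)
Step 6: insert 16 -> lo=[10, 11, 16] hi=[16, 18, 29] -> (len(lo)=3, len(hi)=3, max(lo)=16)
Step 7: insert 4 -> lo=[4, 10, 11, 16] hi=[16, 18, 29] -> (len(lo)=4, len(hi)=3, max(lo)=16)
Step 8: insert 36 -> lo=[4, 10, 11, 16] hi=[16, 18, 29, 36] -> (len(lo)=4, len(hi)=4, max(lo)=16)
Step 9: insert 26 -> lo=[4, 10, 11, 16, 16] hi=[18, 26, 29, 36] -> (len(lo)=5, len(hi)=4, max(lo)=16)
Step 10: insert 41 -> lo=[4, 10, 11, 16, 16] hi=[18, 26, 29, 36, 41] -> (len(lo)=5, len(hi)=5, max(lo)=16)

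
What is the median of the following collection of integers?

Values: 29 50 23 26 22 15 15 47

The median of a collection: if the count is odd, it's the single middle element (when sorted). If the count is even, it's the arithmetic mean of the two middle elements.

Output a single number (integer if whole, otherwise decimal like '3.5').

Step 1: insert 29 -> lo=[29] (size 1, max 29) hi=[] (size 0) -> median=29
Step 2: insert 50 -> lo=[29] (size 1, max 29) hi=[50] (size 1, min 50) -> median=39.5
Step 3: insert 23 -> lo=[23, 29] (size 2, max 29) hi=[50] (size 1, min 50) -> median=29
Step 4: insert 26 -> lo=[23, 26] (size 2, max 26) hi=[29, 50] (size 2, min 29) -> median=27.5
Step 5: insert 22 -> lo=[22, 23, 26] (size 3, max 26) hi=[29, 50] (size 2, min 29) -> median=26
Step 6: insert 15 -> lo=[15, 22, 23] (size 3, max 23) hi=[26, 29, 50] (size 3, min 26) -> median=24.5
Step 7: insert 15 -> lo=[15, 15, 22, 23] (size 4, max 23) hi=[26, 29, 50] (size 3, min 26) -> median=23
Step 8: insert 47 -> lo=[15, 15, 22, 23] (size 4, max 23) hi=[26, 29, 47, 50] (size 4, min 26) -> median=24.5

Answer: 24.5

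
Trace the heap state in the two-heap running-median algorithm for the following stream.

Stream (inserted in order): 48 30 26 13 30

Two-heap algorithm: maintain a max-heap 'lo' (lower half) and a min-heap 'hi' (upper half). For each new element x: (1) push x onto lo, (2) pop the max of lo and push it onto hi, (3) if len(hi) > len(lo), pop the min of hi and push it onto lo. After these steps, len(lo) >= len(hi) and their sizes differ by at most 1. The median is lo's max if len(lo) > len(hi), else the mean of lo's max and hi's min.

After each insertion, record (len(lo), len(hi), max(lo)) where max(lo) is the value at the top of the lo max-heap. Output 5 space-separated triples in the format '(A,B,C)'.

Answer: (1,0,48) (1,1,30) (2,1,30) (2,2,26) (3,2,30)

Derivation:
Step 1: insert 48 -> lo=[48] hi=[] -> (len(lo)=1, len(hi)=0, max(lo)=48)
Step 2: insert 30 -> lo=[30] hi=[48] -> (len(lo)=1, len(hi)=1, max(lo)=30)
Step 3: insert 26 -> lo=[26, 30] hi=[48] -> (len(lo)=2, len(hi)=1, max(lo)=30)
Step 4: insert 13 -> lo=[13, 26] hi=[30, 48] -> (len(lo)=2, len(hi)=2, max(lo)=26)
Step 5: insert 30 -> lo=[13, 26, 30] hi=[30, 48] -> (len(lo)=3, len(hi)=2, max(lo)=30)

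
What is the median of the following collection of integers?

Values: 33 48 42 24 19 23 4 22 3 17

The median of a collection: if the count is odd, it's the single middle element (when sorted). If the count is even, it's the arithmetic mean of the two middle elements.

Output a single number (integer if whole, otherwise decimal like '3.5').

Answer: 22.5

Derivation:
Step 1: insert 33 -> lo=[33] (size 1, max 33) hi=[] (size 0) -> median=33
Step 2: insert 48 -> lo=[33] (size 1, max 33) hi=[48] (size 1, min 48) -> median=40.5
Step 3: insert 42 -> lo=[33, 42] (size 2, max 42) hi=[48] (size 1, min 48) -> median=42
Step 4: insert 24 -> lo=[24, 33] (size 2, max 33) hi=[42, 48] (size 2, min 42) -> median=37.5
Step 5: insert 19 -> lo=[19, 24, 33] (size 3, max 33) hi=[42, 48] (size 2, min 42) -> median=33
Step 6: insert 23 -> lo=[19, 23, 24] (size 3, max 24) hi=[33, 42, 48] (size 3, min 33) -> median=28.5
Step 7: insert 4 -> lo=[4, 19, 23, 24] (size 4, max 24) hi=[33, 42, 48] (size 3, min 33) -> median=24
Step 8: insert 22 -> lo=[4, 19, 22, 23] (size 4, max 23) hi=[24, 33, 42, 48] (size 4, min 24) -> median=23.5
Step 9: insert 3 -> lo=[3, 4, 19, 22, 23] (size 5, max 23) hi=[24, 33, 42, 48] (size 4, min 24) -> median=23
Step 10: insert 17 -> lo=[3, 4, 17, 19, 22] (size 5, max 22) hi=[23, 24, 33, 42, 48] (size 5, min 23) -> median=22.5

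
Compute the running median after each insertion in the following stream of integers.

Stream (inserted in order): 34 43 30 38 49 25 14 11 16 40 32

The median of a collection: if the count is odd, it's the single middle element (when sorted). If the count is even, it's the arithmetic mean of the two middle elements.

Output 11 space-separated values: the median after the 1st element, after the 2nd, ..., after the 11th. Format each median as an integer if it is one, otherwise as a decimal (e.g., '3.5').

Answer: 34 38.5 34 36 38 36 34 32 30 32 32

Derivation:
Step 1: insert 34 -> lo=[34] (size 1, max 34) hi=[] (size 0) -> median=34
Step 2: insert 43 -> lo=[34] (size 1, max 34) hi=[43] (size 1, min 43) -> median=38.5
Step 3: insert 30 -> lo=[30, 34] (size 2, max 34) hi=[43] (size 1, min 43) -> median=34
Step 4: insert 38 -> lo=[30, 34] (size 2, max 34) hi=[38, 43] (size 2, min 38) -> median=36
Step 5: insert 49 -> lo=[30, 34, 38] (size 3, max 38) hi=[43, 49] (size 2, min 43) -> median=38
Step 6: insert 25 -> lo=[25, 30, 34] (size 3, max 34) hi=[38, 43, 49] (size 3, min 38) -> median=36
Step 7: insert 14 -> lo=[14, 25, 30, 34] (size 4, max 34) hi=[38, 43, 49] (size 3, min 38) -> median=34
Step 8: insert 11 -> lo=[11, 14, 25, 30] (size 4, max 30) hi=[34, 38, 43, 49] (size 4, min 34) -> median=32
Step 9: insert 16 -> lo=[11, 14, 16, 25, 30] (size 5, max 30) hi=[34, 38, 43, 49] (size 4, min 34) -> median=30
Step 10: insert 40 -> lo=[11, 14, 16, 25, 30] (size 5, max 30) hi=[34, 38, 40, 43, 49] (size 5, min 34) -> median=32
Step 11: insert 32 -> lo=[11, 14, 16, 25, 30, 32] (size 6, max 32) hi=[34, 38, 40, 43, 49] (size 5, min 34) -> median=32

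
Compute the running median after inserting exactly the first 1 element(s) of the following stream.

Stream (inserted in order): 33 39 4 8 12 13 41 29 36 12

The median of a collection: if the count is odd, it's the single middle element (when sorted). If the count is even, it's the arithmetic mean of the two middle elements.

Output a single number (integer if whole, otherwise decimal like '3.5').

Answer: 33

Derivation:
Step 1: insert 33 -> lo=[33] (size 1, max 33) hi=[] (size 0) -> median=33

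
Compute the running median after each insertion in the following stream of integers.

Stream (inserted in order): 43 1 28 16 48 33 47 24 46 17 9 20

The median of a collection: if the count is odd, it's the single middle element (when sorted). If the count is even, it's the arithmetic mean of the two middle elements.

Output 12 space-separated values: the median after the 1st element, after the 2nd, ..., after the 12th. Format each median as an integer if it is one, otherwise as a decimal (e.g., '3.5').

Answer: 43 22 28 22 28 30.5 33 30.5 33 30.5 28 26

Derivation:
Step 1: insert 43 -> lo=[43] (size 1, max 43) hi=[] (size 0) -> median=43
Step 2: insert 1 -> lo=[1] (size 1, max 1) hi=[43] (size 1, min 43) -> median=22
Step 3: insert 28 -> lo=[1, 28] (size 2, max 28) hi=[43] (size 1, min 43) -> median=28
Step 4: insert 16 -> lo=[1, 16] (size 2, max 16) hi=[28, 43] (size 2, min 28) -> median=22
Step 5: insert 48 -> lo=[1, 16, 28] (size 3, max 28) hi=[43, 48] (size 2, min 43) -> median=28
Step 6: insert 33 -> lo=[1, 16, 28] (size 3, max 28) hi=[33, 43, 48] (size 3, min 33) -> median=30.5
Step 7: insert 47 -> lo=[1, 16, 28, 33] (size 4, max 33) hi=[43, 47, 48] (size 3, min 43) -> median=33
Step 8: insert 24 -> lo=[1, 16, 24, 28] (size 4, max 28) hi=[33, 43, 47, 48] (size 4, min 33) -> median=30.5
Step 9: insert 46 -> lo=[1, 16, 24, 28, 33] (size 5, max 33) hi=[43, 46, 47, 48] (size 4, min 43) -> median=33
Step 10: insert 17 -> lo=[1, 16, 17, 24, 28] (size 5, max 28) hi=[33, 43, 46, 47, 48] (size 5, min 33) -> median=30.5
Step 11: insert 9 -> lo=[1, 9, 16, 17, 24, 28] (size 6, max 28) hi=[33, 43, 46, 47, 48] (size 5, min 33) -> median=28
Step 12: insert 20 -> lo=[1, 9, 16, 17, 20, 24] (size 6, max 24) hi=[28, 33, 43, 46, 47, 48] (size 6, min 28) -> median=26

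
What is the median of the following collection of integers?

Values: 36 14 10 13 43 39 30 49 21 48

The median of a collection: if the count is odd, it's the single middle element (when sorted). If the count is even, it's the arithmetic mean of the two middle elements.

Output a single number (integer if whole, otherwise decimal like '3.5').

Answer: 33

Derivation:
Step 1: insert 36 -> lo=[36] (size 1, max 36) hi=[] (size 0) -> median=36
Step 2: insert 14 -> lo=[14] (size 1, max 14) hi=[36] (size 1, min 36) -> median=25
Step 3: insert 10 -> lo=[10, 14] (size 2, max 14) hi=[36] (size 1, min 36) -> median=14
Step 4: insert 13 -> lo=[10, 13] (size 2, max 13) hi=[14, 36] (size 2, min 14) -> median=13.5
Step 5: insert 43 -> lo=[10, 13, 14] (size 3, max 14) hi=[36, 43] (size 2, min 36) -> median=14
Step 6: insert 39 -> lo=[10, 13, 14] (size 3, max 14) hi=[36, 39, 43] (size 3, min 36) -> median=25
Step 7: insert 30 -> lo=[10, 13, 14, 30] (size 4, max 30) hi=[36, 39, 43] (size 3, min 36) -> median=30
Step 8: insert 49 -> lo=[10, 13, 14, 30] (size 4, max 30) hi=[36, 39, 43, 49] (size 4, min 36) -> median=33
Step 9: insert 21 -> lo=[10, 13, 14, 21, 30] (size 5, max 30) hi=[36, 39, 43, 49] (size 4, min 36) -> median=30
Step 10: insert 48 -> lo=[10, 13, 14, 21, 30] (size 5, max 30) hi=[36, 39, 43, 48, 49] (size 5, min 36) -> median=33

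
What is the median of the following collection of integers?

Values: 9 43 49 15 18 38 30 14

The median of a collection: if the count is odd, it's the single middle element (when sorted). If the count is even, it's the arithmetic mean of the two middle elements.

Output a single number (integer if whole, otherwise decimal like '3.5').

Step 1: insert 9 -> lo=[9] (size 1, max 9) hi=[] (size 0) -> median=9
Step 2: insert 43 -> lo=[9] (size 1, max 9) hi=[43] (size 1, min 43) -> median=26
Step 3: insert 49 -> lo=[9, 43] (size 2, max 43) hi=[49] (size 1, min 49) -> median=43
Step 4: insert 15 -> lo=[9, 15] (size 2, max 15) hi=[43, 49] (size 2, min 43) -> median=29
Step 5: insert 18 -> lo=[9, 15, 18] (size 3, max 18) hi=[43, 49] (size 2, min 43) -> median=18
Step 6: insert 38 -> lo=[9, 15, 18] (size 3, max 18) hi=[38, 43, 49] (size 3, min 38) -> median=28
Step 7: insert 30 -> lo=[9, 15, 18, 30] (size 4, max 30) hi=[38, 43, 49] (size 3, min 38) -> median=30
Step 8: insert 14 -> lo=[9, 14, 15, 18] (size 4, max 18) hi=[30, 38, 43, 49] (size 4, min 30) -> median=24

Answer: 24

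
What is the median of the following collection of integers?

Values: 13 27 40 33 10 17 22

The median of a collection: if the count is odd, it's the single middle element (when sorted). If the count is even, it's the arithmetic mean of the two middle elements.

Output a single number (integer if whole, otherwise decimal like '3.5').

Step 1: insert 13 -> lo=[13] (size 1, max 13) hi=[] (size 0) -> median=13
Step 2: insert 27 -> lo=[13] (size 1, max 13) hi=[27] (size 1, min 27) -> median=20
Step 3: insert 40 -> lo=[13, 27] (size 2, max 27) hi=[40] (size 1, min 40) -> median=27
Step 4: insert 33 -> lo=[13, 27] (size 2, max 27) hi=[33, 40] (size 2, min 33) -> median=30
Step 5: insert 10 -> lo=[10, 13, 27] (size 3, max 27) hi=[33, 40] (size 2, min 33) -> median=27
Step 6: insert 17 -> lo=[10, 13, 17] (size 3, max 17) hi=[27, 33, 40] (size 3, min 27) -> median=22
Step 7: insert 22 -> lo=[10, 13, 17, 22] (size 4, max 22) hi=[27, 33, 40] (size 3, min 27) -> median=22

Answer: 22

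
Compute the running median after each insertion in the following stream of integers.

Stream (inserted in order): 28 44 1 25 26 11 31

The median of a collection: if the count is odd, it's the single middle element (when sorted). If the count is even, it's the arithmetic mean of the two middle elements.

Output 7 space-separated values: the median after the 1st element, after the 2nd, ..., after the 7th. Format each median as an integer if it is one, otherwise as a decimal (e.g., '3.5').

Answer: 28 36 28 26.5 26 25.5 26

Derivation:
Step 1: insert 28 -> lo=[28] (size 1, max 28) hi=[] (size 0) -> median=28
Step 2: insert 44 -> lo=[28] (size 1, max 28) hi=[44] (size 1, min 44) -> median=36
Step 3: insert 1 -> lo=[1, 28] (size 2, max 28) hi=[44] (size 1, min 44) -> median=28
Step 4: insert 25 -> lo=[1, 25] (size 2, max 25) hi=[28, 44] (size 2, min 28) -> median=26.5
Step 5: insert 26 -> lo=[1, 25, 26] (size 3, max 26) hi=[28, 44] (size 2, min 28) -> median=26
Step 6: insert 11 -> lo=[1, 11, 25] (size 3, max 25) hi=[26, 28, 44] (size 3, min 26) -> median=25.5
Step 7: insert 31 -> lo=[1, 11, 25, 26] (size 4, max 26) hi=[28, 31, 44] (size 3, min 28) -> median=26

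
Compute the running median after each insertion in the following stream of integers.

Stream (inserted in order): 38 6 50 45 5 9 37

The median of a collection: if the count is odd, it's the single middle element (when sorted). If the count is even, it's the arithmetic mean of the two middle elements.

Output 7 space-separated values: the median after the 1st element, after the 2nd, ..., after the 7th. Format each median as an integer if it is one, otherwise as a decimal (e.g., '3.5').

Step 1: insert 38 -> lo=[38] (size 1, max 38) hi=[] (size 0) -> median=38
Step 2: insert 6 -> lo=[6] (size 1, max 6) hi=[38] (size 1, min 38) -> median=22
Step 3: insert 50 -> lo=[6, 38] (size 2, max 38) hi=[50] (size 1, min 50) -> median=38
Step 4: insert 45 -> lo=[6, 38] (size 2, max 38) hi=[45, 50] (size 2, min 45) -> median=41.5
Step 5: insert 5 -> lo=[5, 6, 38] (size 3, max 38) hi=[45, 50] (size 2, min 45) -> median=38
Step 6: insert 9 -> lo=[5, 6, 9] (size 3, max 9) hi=[38, 45, 50] (size 3, min 38) -> median=23.5
Step 7: insert 37 -> lo=[5, 6, 9, 37] (size 4, max 37) hi=[38, 45, 50] (size 3, min 38) -> median=37

Answer: 38 22 38 41.5 38 23.5 37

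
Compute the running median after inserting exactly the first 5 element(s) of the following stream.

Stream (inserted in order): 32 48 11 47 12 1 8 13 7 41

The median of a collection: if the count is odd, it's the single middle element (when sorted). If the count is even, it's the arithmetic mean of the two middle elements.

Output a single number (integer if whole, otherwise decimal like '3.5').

Step 1: insert 32 -> lo=[32] (size 1, max 32) hi=[] (size 0) -> median=32
Step 2: insert 48 -> lo=[32] (size 1, max 32) hi=[48] (size 1, min 48) -> median=40
Step 3: insert 11 -> lo=[11, 32] (size 2, max 32) hi=[48] (size 1, min 48) -> median=32
Step 4: insert 47 -> lo=[11, 32] (size 2, max 32) hi=[47, 48] (size 2, min 47) -> median=39.5
Step 5: insert 12 -> lo=[11, 12, 32] (size 3, max 32) hi=[47, 48] (size 2, min 47) -> median=32

Answer: 32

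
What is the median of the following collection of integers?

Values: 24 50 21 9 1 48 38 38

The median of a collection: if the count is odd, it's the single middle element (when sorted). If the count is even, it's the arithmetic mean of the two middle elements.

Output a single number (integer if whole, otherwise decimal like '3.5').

Step 1: insert 24 -> lo=[24] (size 1, max 24) hi=[] (size 0) -> median=24
Step 2: insert 50 -> lo=[24] (size 1, max 24) hi=[50] (size 1, min 50) -> median=37
Step 3: insert 21 -> lo=[21, 24] (size 2, max 24) hi=[50] (size 1, min 50) -> median=24
Step 4: insert 9 -> lo=[9, 21] (size 2, max 21) hi=[24, 50] (size 2, min 24) -> median=22.5
Step 5: insert 1 -> lo=[1, 9, 21] (size 3, max 21) hi=[24, 50] (size 2, min 24) -> median=21
Step 6: insert 48 -> lo=[1, 9, 21] (size 3, max 21) hi=[24, 48, 50] (size 3, min 24) -> median=22.5
Step 7: insert 38 -> lo=[1, 9, 21, 24] (size 4, max 24) hi=[38, 48, 50] (size 3, min 38) -> median=24
Step 8: insert 38 -> lo=[1, 9, 21, 24] (size 4, max 24) hi=[38, 38, 48, 50] (size 4, min 38) -> median=31

Answer: 31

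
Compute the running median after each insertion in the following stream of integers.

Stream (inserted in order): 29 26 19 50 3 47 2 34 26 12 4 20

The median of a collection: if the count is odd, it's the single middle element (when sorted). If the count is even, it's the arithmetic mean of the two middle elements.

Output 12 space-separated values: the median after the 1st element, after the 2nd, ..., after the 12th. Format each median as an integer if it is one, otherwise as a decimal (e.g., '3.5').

Step 1: insert 29 -> lo=[29] (size 1, max 29) hi=[] (size 0) -> median=29
Step 2: insert 26 -> lo=[26] (size 1, max 26) hi=[29] (size 1, min 29) -> median=27.5
Step 3: insert 19 -> lo=[19, 26] (size 2, max 26) hi=[29] (size 1, min 29) -> median=26
Step 4: insert 50 -> lo=[19, 26] (size 2, max 26) hi=[29, 50] (size 2, min 29) -> median=27.5
Step 5: insert 3 -> lo=[3, 19, 26] (size 3, max 26) hi=[29, 50] (size 2, min 29) -> median=26
Step 6: insert 47 -> lo=[3, 19, 26] (size 3, max 26) hi=[29, 47, 50] (size 3, min 29) -> median=27.5
Step 7: insert 2 -> lo=[2, 3, 19, 26] (size 4, max 26) hi=[29, 47, 50] (size 3, min 29) -> median=26
Step 8: insert 34 -> lo=[2, 3, 19, 26] (size 4, max 26) hi=[29, 34, 47, 50] (size 4, min 29) -> median=27.5
Step 9: insert 26 -> lo=[2, 3, 19, 26, 26] (size 5, max 26) hi=[29, 34, 47, 50] (size 4, min 29) -> median=26
Step 10: insert 12 -> lo=[2, 3, 12, 19, 26] (size 5, max 26) hi=[26, 29, 34, 47, 50] (size 5, min 26) -> median=26
Step 11: insert 4 -> lo=[2, 3, 4, 12, 19, 26] (size 6, max 26) hi=[26, 29, 34, 47, 50] (size 5, min 26) -> median=26
Step 12: insert 20 -> lo=[2, 3, 4, 12, 19, 20] (size 6, max 20) hi=[26, 26, 29, 34, 47, 50] (size 6, min 26) -> median=23

Answer: 29 27.5 26 27.5 26 27.5 26 27.5 26 26 26 23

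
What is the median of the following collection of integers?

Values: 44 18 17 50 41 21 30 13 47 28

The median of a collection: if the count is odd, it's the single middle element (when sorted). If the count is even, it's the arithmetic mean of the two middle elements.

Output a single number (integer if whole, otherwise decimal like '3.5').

Step 1: insert 44 -> lo=[44] (size 1, max 44) hi=[] (size 0) -> median=44
Step 2: insert 18 -> lo=[18] (size 1, max 18) hi=[44] (size 1, min 44) -> median=31
Step 3: insert 17 -> lo=[17, 18] (size 2, max 18) hi=[44] (size 1, min 44) -> median=18
Step 4: insert 50 -> lo=[17, 18] (size 2, max 18) hi=[44, 50] (size 2, min 44) -> median=31
Step 5: insert 41 -> lo=[17, 18, 41] (size 3, max 41) hi=[44, 50] (size 2, min 44) -> median=41
Step 6: insert 21 -> lo=[17, 18, 21] (size 3, max 21) hi=[41, 44, 50] (size 3, min 41) -> median=31
Step 7: insert 30 -> lo=[17, 18, 21, 30] (size 4, max 30) hi=[41, 44, 50] (size 3, min 41) -> median=30
Step 8: insert 13 -> lo=[13, 17, 18, 21] (size 4, max 21) hi=[30, 41, 44, 50] (size 4, min 30) -> median=25.5
Step 9: insert 47 -> lo=[13, 17, 18, 21, 30] (size 5, max 30) hi=[41, 44, 47, 50] (size 4, min 41) -> median=30
Step 10: insert 28 -> lo=[13, 17, 18, 21, 28] (size 5, max 28) hi=[30, 41, 44, 47, 50] (size 5, min 30) -> median=29

Answer: 29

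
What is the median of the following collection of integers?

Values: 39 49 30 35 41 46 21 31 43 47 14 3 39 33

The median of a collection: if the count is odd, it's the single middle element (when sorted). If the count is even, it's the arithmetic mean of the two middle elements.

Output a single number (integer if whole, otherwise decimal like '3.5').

Answer: 37

Derivation:
Step 1: insert 39 -> lo=[39] (size 1, max 39) hi=[] (size 0) -> median=39
Step 2: insert 49 -> lo=[39] (size 1, max 39) hi=[49] (size 1, min 49) -> median=44
Step 3: insert 30 -> lo=[30, 39] (size 2, max 39) hi=[49] (size 1, min 49) -> median=39
Step 4: insert 35 -> lo=[30, 35] (size 2, max 35) hi=[39, 49] (size 2, min 39) -> median=37
Step 5: insert 41 -> lo=[30, 35, 39] (size 3, max 39) hi=[41, 49] (size 2, min 41) -> median=39
Step 6: insert 46 -> lo=[30, 35, 39] (size 3, max 39) hi=[41, 46, 49] (size 3, min 41) -> median=40
Step 7: insert 21 -> lo=[21, 30, 35, 39] (size 4, max 39) hi=[41, 46, 49] (size 3, min 41) -> median=39
Step 8: insert 31 -> lo=[21, 30, 31, 35] (size 4, max 35) hi=[39, 41, 46, 49] (size 4, min 39) -> median=37
Step 9: insert 43 -> lo=[21, 30, 31, 35, 39] (size 5, max 39) hi=[41, 43, 46, 49] (size 4, min 41) -> median=39
Step 10: insert 47 -> lo=[21, 30, 31, 35, 39] (size 5, max 39) hi=[41, 43, 46, 47, 49] (size 5, min 41) -> median=40
Step 11: insert 14 -> lo=[14, 21, 30, 31, 35, 39] (size 6, max 39) hi=[41, 43, 46, 47, 49] (size 5, min 41) -> median=39
Step 12: insert 3 -> lo=[3, 14, 21, 30, 31, 35] (size 6, max 35) hi=[39, 41, 43, 46, 47, 49] (size 6, min 39) -> median=37
Step 13: insert 39 -> lo=[3, 14, 21, 30, 31, 35, 39] (size 7, max 39) hi=[39, 41, 43, 46, 47, 49] (size 6, min 39) -> median=39
Step 14: insert 33 -> lo=[3, 14, 21, 30, 31, 33, 35] (size 7, max 35) hi=[39, 39, 41, 43, 46, 47, 49] (size 7, min 39) -> median=37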